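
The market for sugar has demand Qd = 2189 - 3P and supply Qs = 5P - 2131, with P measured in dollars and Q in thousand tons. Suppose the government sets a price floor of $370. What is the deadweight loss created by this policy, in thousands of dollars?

0

Setting quantity demanded equal to quantity supplied, 2189 - 3P = 5P - 2131, gives P* = 540 and Q* = 569.
Since 370 is below P* = 540, the floor does not bind and the free-market outcome prevails.
Since the control does not bind, no trades are prevented and deadweight loss is zero.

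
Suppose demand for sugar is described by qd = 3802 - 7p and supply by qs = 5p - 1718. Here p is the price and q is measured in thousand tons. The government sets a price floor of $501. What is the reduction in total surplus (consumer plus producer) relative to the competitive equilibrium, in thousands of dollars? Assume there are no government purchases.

Setting quantity demanded equal to quantity supplied, 3802 - 7p = 5p - 1718, gives p* = 460 and q* = 582.
The floor of 501 is above the equilibrium price 460, so it binds.
At p = 501: qd = 3802 - 7·501 = 295 and qs = 5·501 - 1718 = 787.
Quantity traded falls to 295. At q = 295 the demand price is (3802 - 295)/7 = 501 and the supply price is (1718 + 295)/5 = 402.6.
Deadweight loss = ½ · (501 - 402.6) · (582 - 295) = ½ · 98.4 · 287 = 14120.4.

14120.4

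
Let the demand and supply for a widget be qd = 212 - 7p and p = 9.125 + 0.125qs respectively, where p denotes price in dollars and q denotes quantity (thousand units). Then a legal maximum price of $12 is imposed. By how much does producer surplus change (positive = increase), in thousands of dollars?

-357

Rearranging supply gives qs = 8p - 73. Setting quantity demanded equal to quantity supplied, 212 - 7p = 8p - 73, gives p* = 19 and q* = 79.
Because the ceiling (12) lies below the market-clearing price, it is binding.
At p = 12: qd = 212 - 7·12 = 128 and qs = 8·12 - 73 = 23.
Producer surplus without the control is ½ · (19 - 9.125) · 79 = 390.0625.
With the ceiling, producers sell 23 units at 12, so PS = ½ · (12 - 9.125) · 23 = 33.0625.
Change in producer surplus = 33.0625 - 390.0625 = -357.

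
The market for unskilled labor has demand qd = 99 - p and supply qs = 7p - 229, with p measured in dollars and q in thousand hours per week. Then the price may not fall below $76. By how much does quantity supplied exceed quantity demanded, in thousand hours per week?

Equilibrium: 99 - p = 7p - 229, so 328 = 8p and p* = 41, q* = 58.
The floor of 76 is above the equilibrium price 41, so it binds.
At p = 76: qd = 99 - 76 = 23 and qs = 7·76 - 229 = 303.
Surplus = qs - qd = 303 - 23 = 280.

280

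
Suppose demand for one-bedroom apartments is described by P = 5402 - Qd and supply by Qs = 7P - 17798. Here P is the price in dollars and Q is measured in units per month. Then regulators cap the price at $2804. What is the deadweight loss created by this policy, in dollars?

258048

Rearranging demand gives Qd = 5402 - P. Equilibrium: 5402 - P = 7P - 17798, so 23200 = 8P and P* = 2900, Q* = 2502.
The ceiling of 2804 is below the equilibrium price 2900, so it binds.
At P = 2804: Qd = 5402 - 2804 = 2598 and Qs = 7·2804 - 17798 = 1830.
Quantity traded falls to 1830. At Q = 1830 the demand price is 5402 - 1830 = 3572 and the supply price is (17798 + 1830)/7 = 2804.
Deadweight loss = ½ · (3572 - 2804) · (2502 - 1830) = ½ · 768 · 672 = 258048.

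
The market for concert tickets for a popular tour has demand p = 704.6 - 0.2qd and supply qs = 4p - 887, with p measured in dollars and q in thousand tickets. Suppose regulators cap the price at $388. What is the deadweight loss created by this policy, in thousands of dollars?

Rearranging demand gives qd = 3523 - 5p. Without the control the market clears where 3523 - 5p = 4p - 887, i.e. p* = 490 and q* = 1073.
The ceiling of 388 is below the equilibrium price 490, so it binds.
At p = 388: qd = 3523 - 5·388 = 1583 and qs = 4·388 - 887 = 665.
Quantity traded falls to 665. At q = 665 the demand price is (3523 - 665)/5 = 571.6 and the supply price is (887 + 665)/4 = 388.
Deadweight loss = ½ · (571.6 - 388) · (1073 - 665) = ½ · 183.6 · 408 = 37454.4.

37454.4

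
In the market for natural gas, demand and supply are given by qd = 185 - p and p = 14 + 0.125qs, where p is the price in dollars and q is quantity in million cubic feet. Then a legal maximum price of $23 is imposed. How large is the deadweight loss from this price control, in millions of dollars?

Rearranging supply gives qs = 8p - 112. Without the control the market clears where 185 - p = 8p - 112, i.e. p* = 33 and q* = 152.
The ceiling of 23 is below the equilibrium price 33, so it binds.
At p = 23: qd = 185 - 23 = 162 and qs = 8·23 - 112 = 72.
Quantity traded falls to 72. At q = 72 the demand price is 185 - 72 = 113 and the supply price is (112 + 72)/8 = 23.
Deadweight loss = ½ · (113 - 23) · (152 - 72) = ½ · 90 · 80 = 3600.

3600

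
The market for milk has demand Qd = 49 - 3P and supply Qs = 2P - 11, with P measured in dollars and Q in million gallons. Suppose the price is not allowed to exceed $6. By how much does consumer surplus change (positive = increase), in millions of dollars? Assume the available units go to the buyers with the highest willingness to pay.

Setting quantity demanded equal to quantity supplied, 49 - 3P = 2P - 11, gives P* = 12 and Q* = 13.
Since 6 < 12, the ceiling is binding.
At P = 6: Qd = 49 - 3·6 = 31 and Qs = 2·6 - 11 = 1.
Consumer surplus without the control is ½ · (49/3 - 12) · 13 = 169/6.
With the ceiling, 1 units are sold at 6 (assume they go to the highest-value buyers). The demand price at Q = 1 is 16, so CS = ½ · [(49/3 - 6) + (16 - 6)] · 1 = 61/6.
Change in consumer surplus = 61/6 - 169/6 = -18.

-18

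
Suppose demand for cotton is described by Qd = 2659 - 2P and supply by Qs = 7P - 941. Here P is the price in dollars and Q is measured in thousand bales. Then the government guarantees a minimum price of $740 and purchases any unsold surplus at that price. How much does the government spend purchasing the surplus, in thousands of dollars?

2264400

Without the control the market clears where 2659 - 2P = 7P - 941, i.e. P* = 400 and Q* = 1859.
The floor of 740 is above the equilibrium price 400, so it binds.
At P = 740: Qd = 2659 - 2·740 = 1179 and Qs = 7·740 - 941 = 4239.
Surplus = Qs - Qd = 3060.
Government expenditure = surplus × support price = 3060 × 740 = 2264400.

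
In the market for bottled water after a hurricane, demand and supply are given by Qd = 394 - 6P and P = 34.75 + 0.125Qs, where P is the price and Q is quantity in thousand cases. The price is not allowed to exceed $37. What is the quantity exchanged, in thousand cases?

18

Rearranging supply gives Qs = 8P - 278. In a free market, 394 - 6P = 8P - 278 gives the equilibrium P* = 48, Q* = 106.
Because the ceiling (37) lies below the market-clearing price, it is binding.
At P = 37: Qd = 394 - 6·37 = 172 and Qs = 8·37 - 278 = 18.
The quantity actually transacted is the short side, supply: 18.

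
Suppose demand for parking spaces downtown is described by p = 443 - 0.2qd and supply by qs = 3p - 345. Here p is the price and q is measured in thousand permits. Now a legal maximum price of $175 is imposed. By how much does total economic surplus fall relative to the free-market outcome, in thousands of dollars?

50460

Rearranging demand gives qd = 2215 - 5p. Without the control the market clears where 2215 - 5p = 3p - 345, i.e. p* = 320 and q* = 615.
The ceiling of 175 is below the equilibrium price 320, so it binds.
At p = 175: qd = 2215 - 5·175 = 1340 and qs = 3·175 - 345 = 180.
Quantity traded falls to 180. At q = 180 the demand price is (2215 - 180)/5 = 407 and the supply price is (345 + 180)/3 = 175.
Deadweight loss = ½ · (407 - 175) · (615 - 180) = ½ · 232 · 435 = 50460.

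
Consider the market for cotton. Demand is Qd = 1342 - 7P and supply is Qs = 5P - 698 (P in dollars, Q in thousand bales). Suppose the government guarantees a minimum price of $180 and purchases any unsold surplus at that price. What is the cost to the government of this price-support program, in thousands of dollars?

21600

In a free market, 1342 - 7P = 5P - 698 gives the equilibrium P* = 170, Q* = 152.
Since 180 > 170, the floor is binding.
At P = 180: Qd = 1342 - 7·180 = 82 and Qs = 5·180 - 698 = 202.
Surplus = Qs - Qd = 120.
Government expenditure = surplus × support price = 120 × 180 = 21600.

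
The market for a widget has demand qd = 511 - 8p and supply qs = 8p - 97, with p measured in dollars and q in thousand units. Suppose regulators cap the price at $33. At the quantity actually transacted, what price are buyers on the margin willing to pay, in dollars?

43

Equilibrium: 511 - 8p = 8p - 97, so 608 = 16p and p* = 38, q* = 207.
The ceiling of 33 is below the equilibrium price 38, so it binds.
At p = 33: qd = 511 - 8·33 = 247 and qs = 8·33 - 97 = 167.
Only 167 units reach the market. On the demand curve, the marginal buyer's willingness to pay at q = 167 is (511 - 167)/8 = 43.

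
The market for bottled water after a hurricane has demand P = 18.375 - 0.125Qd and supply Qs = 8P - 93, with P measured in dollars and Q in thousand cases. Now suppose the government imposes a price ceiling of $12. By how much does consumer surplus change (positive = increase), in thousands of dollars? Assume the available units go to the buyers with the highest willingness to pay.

-27

Rearranging demand gives Qd = 147 - 8P. Setting quantity demanded equal to quantity supplied, 147 - 8P = 8P - 93, gives P* = 15 and Q* = 27.
The ceiling of 12 is below the equilibrium price 15, so it binds.
At P = 12: Qd = 147 - 8·12 = 51 and Qs = 8·12 - 93 = 3.
Consumer surplus without the control is ½ · (18.375 - 15) · 27 = 45.5625.
With the ceiling, 3 units are sold at 12 (assume they go to the highest-value buyers). The demand price at Q = 3 is 18, so CS = ½ · [(18.375 - 12) + (18 - 12)] · 3 = 18.5625.
Change in consumer surplus = 18.5625 - 45.5625 = -27.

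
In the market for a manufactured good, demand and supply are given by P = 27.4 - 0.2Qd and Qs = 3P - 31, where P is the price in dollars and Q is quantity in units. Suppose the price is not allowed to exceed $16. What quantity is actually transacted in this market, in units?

Rearranging demand gives Qd = 137 - 5P. In a free market, 137 - 5P = 3P - 31 gives the equilibrium P* = 21, Q* = 32.
Because the ceiling (16) lies below the market-clearing price, it is binding.
At P = 16: Qd = 137 - 5·16 = 57 and Qs = 3·16 - 31 = 17.
The quantity actually transacted is the short side, supply: 17.

17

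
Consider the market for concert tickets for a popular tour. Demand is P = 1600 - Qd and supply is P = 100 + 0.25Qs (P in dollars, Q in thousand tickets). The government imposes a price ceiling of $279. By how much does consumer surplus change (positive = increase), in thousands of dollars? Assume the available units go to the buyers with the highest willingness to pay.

-30492

Rearranging demand gives Qd = 1600 - P; rearranging supply gives Qs = 4P - 400. Without the control the market clears where 1600 - P = 4P - 400, i.e. P* = 400 and Q* = 1200.
Because the ceiling (279) lies below the market-clearing price, it is binding.
At P = 279: Qd = 1600 - 279 = 1321 and Qs = 4·279 - 400 = 716.
Consumer surplus without the control is ½ · (1600 - 400) · 1200 = 720000.
With the ceiling, 716 units are sold at 279 (assume they go to the highest-value buyers). The demand price at Q = 716 is 884, so CS = ½ · [(1600 - 279) + (884 - 279)] · 716 = 689508.
Change in consumer surplus = 689508 - 720000 = -30492.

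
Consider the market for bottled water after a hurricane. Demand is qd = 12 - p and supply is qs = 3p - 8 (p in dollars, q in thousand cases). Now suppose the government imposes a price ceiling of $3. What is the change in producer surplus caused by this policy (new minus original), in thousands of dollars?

Setting quantity demanded equal to quantity supplied, 12 - p = 3p - 8, gives p* = 5 and q* = 7.
The ceiling of 3 is below the equilibrium price 5, so it binds.
At p = 3: qd = 12 - 3 = 9 and qs = 3·3 - 8 = 1.
Producer surplus without the control is ½ · (5 - 8/3) · 7 = 49/6.
With the ceiling, producers sell 1 units at 3, so PS = ½ · (3 - 8/3) · 1 = 1/6.
Change in producer surplus = 1/6 - 49/6 = -8.

-8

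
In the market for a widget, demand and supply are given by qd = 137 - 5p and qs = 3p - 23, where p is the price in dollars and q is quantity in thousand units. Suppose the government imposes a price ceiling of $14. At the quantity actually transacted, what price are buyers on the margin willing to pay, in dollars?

Equilibrium: 137 - 5p = 3p - 23, so 160 = 8p and p* = 20, q* = 37.
The ceiling of 14 is below the equilibrium price 20, so it binds.
At p = 14: qd = 137 - 5·14 = 67 and qs = 3·14 - 23 = 19.
Only 19 units reach the market. On the demand curve, the marginal buyer's willingness to pay at q = 19 is (137 - 19)/5 = 23.6.

23.6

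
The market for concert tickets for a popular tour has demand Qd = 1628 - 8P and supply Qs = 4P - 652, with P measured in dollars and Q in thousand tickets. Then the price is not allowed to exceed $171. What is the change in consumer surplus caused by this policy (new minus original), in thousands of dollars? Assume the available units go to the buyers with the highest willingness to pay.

Setting quantity demanded equal to quantity supplied, 1628 - 8P = 4P - 652, gives P* = 190 and Q* = 108.
Because the ceiling (171) lies below the market-clearing price, it is binding.
At P = 171: Qd = 1628 - 8·171 = 260 and Qs = 4·171 - 652 = 32.
Consumer surplus without the control is ½ · (203.5 - 190) · 108 = 729.
With the ceiling, 32 units are sold at 171 (assume they go to the highest-value buyers). The demand price at Q = 32 is 199.5, so CS = ½ · [(203.5 - 171) + (199.5 - 171)] · 32 = 976.
Change in consumer surplus = 976 - 729 = 247.

247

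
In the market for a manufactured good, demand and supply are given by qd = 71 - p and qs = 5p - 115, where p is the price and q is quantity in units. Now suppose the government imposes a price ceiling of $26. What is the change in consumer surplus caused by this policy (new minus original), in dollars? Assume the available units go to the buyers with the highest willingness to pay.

Equilibrium: 71 - p = 5p - 115, so 186 = 6p and p* = 31, q* = 40.
The ceiling of 26 is below the equilibrium price 31, so it binds.
At p = 26: qd = 71 - 26 = 45 and qs = 5·26 - 115 = 15.
Consumer surplus without the control is ½ · (71 - 31) · 40 = 800.
With the ceiling, 15 units are sold at 26 (assume they go to the highest-value buyers). The demand price at q = 15 is 56, so CS = ½ · [(71 - 26) + (56 - 26)] · 15 = 562.5.
Change in consumer surplus = 562.5 - 800 = -237.5.

-237.5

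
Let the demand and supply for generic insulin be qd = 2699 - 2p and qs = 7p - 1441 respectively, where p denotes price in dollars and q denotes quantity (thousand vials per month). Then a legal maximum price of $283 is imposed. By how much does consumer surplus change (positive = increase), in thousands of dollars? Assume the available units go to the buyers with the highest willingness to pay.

-288200.25

Setting quantity demanded equal to quantity supplied, 2699 - 2p = 7p - 1441, gives p* = 460 and q* = 1779.
Because the ceiling (283) lies below the market-clearing price, it is binding.
At p = 283: qd = 2699 - 2·283 = 2133 and qs = 7·283 - 1441 = 540.
Consumer surplus without the control is ½ · (1349.5 - 460) · 1779 = 791210.25.
With the ceiling, 540 units are sold at 283 (assume they go to the highest-value buyers). The demand price at q = 540 is 1079.5, so CS = ½ · [(1349.5 - 283) + (1079.5 - 283)] · 540 = 503010.
Change in consumer surplus = 503010 - 791210.25 = -288200.25.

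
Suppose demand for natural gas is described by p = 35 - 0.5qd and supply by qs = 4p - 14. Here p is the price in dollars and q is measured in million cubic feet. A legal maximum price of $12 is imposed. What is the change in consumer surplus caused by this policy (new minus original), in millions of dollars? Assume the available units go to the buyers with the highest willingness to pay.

Rearranging demand gives qd = 70 - 2p. Setting quantity demanded equal to quantity supplied, 70 - 2p = 4p - 14, gives p* = 14 and q* = 42.
Since 12 < 14, the ceiling is binding.
At p = 12: qd = 70 - 2·12 = 46 and qs = 4·12 - 14 = 34.
Consumer surplus without the control is ½ · (35 - 14) · 42 = 441.
With the ceiling, 34 units are sold at 12 (assume they go to the highest-value buyers). The demand price at q = 34 is 18, so CS = ½ · [(35 - 12) + (18 - 12)] · 34 = 493.
Change in consumer surplus = 493 - 441 = 52.

52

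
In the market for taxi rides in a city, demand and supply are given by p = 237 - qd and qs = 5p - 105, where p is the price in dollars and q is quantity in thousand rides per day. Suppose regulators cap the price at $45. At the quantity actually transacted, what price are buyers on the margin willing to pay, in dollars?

Rearranging demand gives qd = 237 - p. In a free market, 237 - p = 5p - 105 gives the equilibrium p* = 57, q* = 180.
Because the ceiling (45) lies below the market-clearing price, it is binding.
At p = 45: qd = 237 - 45 = 192 and qs = 5·45 - 105 = 120.
Only 120 units reach the market. On the demand curve, the marginal buyer's willingness to pay at q = 120 is (237 - 120) = 117.

117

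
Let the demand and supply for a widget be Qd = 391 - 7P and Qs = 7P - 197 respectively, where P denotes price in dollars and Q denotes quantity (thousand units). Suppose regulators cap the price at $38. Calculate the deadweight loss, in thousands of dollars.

112

Equilibrium: 391 - 7P = 7P - 197, so 588 = 14P and P* = 42, Q* = 97.
Since 38 < 42, the ceiling is binding.
At P = 38: Qd = 391 - 7·38 = 125 and Qs = 7·38 - 197 = 69.
Quantity traded falls to 69. At Q = 69 the demand price is (391 - 69)/7 = 46 and the supply price is (197 + 69)/7 = 38.
Deadweight loss = ½ · (46 - 38) · (97 - 69) = ½ · 8 · 28 = 112.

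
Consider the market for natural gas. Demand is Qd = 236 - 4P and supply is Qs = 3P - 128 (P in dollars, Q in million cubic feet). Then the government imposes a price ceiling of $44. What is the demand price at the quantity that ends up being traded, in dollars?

58

Without the control the market clears where 236 - 4P = 3P - 128, i.e. P* = 52 and Q* = 28.
Since 44 < 52, the ceiling is binding.
At P = 44: Qd = 236 - 4·44 = 60 and Qs = 3·44 - 128 = 4.
Only 4 units reach the market. On the demand curve, the marginal buyer's willingness to pay at Q = 4 is (236 - 4)/4 = 58.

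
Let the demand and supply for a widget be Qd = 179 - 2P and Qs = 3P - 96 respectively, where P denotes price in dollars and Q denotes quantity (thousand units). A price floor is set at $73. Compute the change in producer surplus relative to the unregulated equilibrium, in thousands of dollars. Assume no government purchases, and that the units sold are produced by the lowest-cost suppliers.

378

Equilibrium: 179 - 2P = 3P - 96, so 275 = 5P and P* = 55, Q* = 69.
Since 73 > 55, the floor is binding.
At P = 73: Qd = 179 - 2·73 = 33 and Qs = 3·73 - 96 = 123.
Producer surplus without the control is ½ · (55 - 32) · 69 = 793.5.
With the floor, 33 units are sold at 73. The supply price at Q = 33 is 43, so PS = ½ · [(73 - 32) + (73 - 43)] · 33 = 1171.5.
Change in producer surplus = 1171.5 - 793.5 = 378.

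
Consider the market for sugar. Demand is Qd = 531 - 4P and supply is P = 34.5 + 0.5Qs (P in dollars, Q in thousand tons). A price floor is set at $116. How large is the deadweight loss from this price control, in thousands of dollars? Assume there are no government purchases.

1536

Rearranging supply gives Qs = 2P - 69. Setting quantity demanded equal to quantity supplied, 531 - 4P = 2P - 69, gives P* = 100 and Q* = 131.
The floor of 116 is above the equilibrium price 100, so it binds.
At P = 116: Qd = 531 - 4·116 = 67 and Qs = 2·116 - 69 = 163.
Quantity traded falls to 67. At Q = 67 the demand price is (531 - 67)/4 = 116 and the supply price is (69 + 67)/2 = 68.
Deadweight loss = ½ · (116 - 68) · (131 - 67) = ½ · 48 · 64 = 1536.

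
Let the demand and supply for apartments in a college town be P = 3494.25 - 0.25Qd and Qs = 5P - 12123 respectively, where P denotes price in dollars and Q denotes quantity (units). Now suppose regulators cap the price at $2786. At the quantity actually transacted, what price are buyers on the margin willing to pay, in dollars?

3042.5

Rearranging demand gives Qd = 13977 - 4P. Equilibrium: 13977 - 4P = 5P - 12123, so 26100 = 9P and P* = 2900, Q* = 2377.
The ceiling of 2786 is below the equilibrium price 2900, so it binds.
At P = 2786: Qd = 13977 - 4·2786 = 2833 and Qs = 5·2786 - 12123 = 1807.
Only 1807 units reach the market. On the demand curve, the marginal buyer's willingness to pay at Q = 1807 is (13977 - 1807)/4 = 3042.5.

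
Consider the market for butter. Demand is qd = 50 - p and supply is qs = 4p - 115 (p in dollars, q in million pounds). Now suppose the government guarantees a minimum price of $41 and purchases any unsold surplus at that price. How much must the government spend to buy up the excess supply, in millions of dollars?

Setting quantity demanded equal to quantity supplied, 50 - p = 4p - 115, gives p* = 33 and q* = 17.
Because the floor (41) lies above the market-clearing price, it is binding.
At p = 41: qd = 50 - 41 = 9 and qs = 4·41 - 115 = 49.
Surplus = qs - qd = 40.
Government expenditure = surplus × support price = 40 × 41 = 1640.

1640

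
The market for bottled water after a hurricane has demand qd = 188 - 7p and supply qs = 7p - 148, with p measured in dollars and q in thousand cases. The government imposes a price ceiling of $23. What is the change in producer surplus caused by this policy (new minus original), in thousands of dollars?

-16.5

Setting quantity demanded equal to quantity supplied, 188 - 7p = 7p - 148, gives p* = 24 and q* = 20.
Because the ceiling (23) lies below the market-clearing price, it is binding.
At p = 23: qd = 188 - 7·23 = 27 and qs = 7·23 - 148 = 13.
Producer surplus without the control is ½ · (24 - 148/7) · 20 = 200/7.
With the ceiling, producers sell 13 units at 23, so PS = ½ · (23 - 148/7) · 13 = 169/14.
Change in producer surplus = 169/14 - 200/7 = -16.5.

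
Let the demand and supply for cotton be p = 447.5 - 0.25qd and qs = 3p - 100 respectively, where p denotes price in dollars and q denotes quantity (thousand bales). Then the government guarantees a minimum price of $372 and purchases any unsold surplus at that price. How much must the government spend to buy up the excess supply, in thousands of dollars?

265608

Rearranging demand gives qd = 1790 - 4p. Equilibrium: 1790 - 4p = 3p - 100, so 1890 = 7p and p* = 270, q* = 710.
Because the floor (372) lies above the market-clearing price, it is binding.
At p = 372: qd = 1790 - 4·372 = 302 and qs = 3·372 - 100 = 1016.
Surplus = qs - qd = 714.
Government expenditure = surplus × support price = 714 × 372 = 265608.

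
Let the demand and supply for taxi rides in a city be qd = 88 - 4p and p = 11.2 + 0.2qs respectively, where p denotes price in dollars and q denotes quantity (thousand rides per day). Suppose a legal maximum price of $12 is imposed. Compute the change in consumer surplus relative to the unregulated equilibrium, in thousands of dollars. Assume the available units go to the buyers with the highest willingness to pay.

Rearranging supply gives qs = 5p - 56. In a free market, 88 - 4p = 5p - 56 gives the equilibrium p* = 16, q* = 24.
Since 12 < 16, the ceiling is binding.
At p = 12: qd = 88 - 4·12 = 40 and qs = 5·12 - 56 = 4.
Consumer surplus without the control is ½ · (22 - 16) · 24 = 72.
With the ceiling, 4 units are sold at 12 (assume they go to the highest-value buyers). The demand price at q = 4 is 21, so CS = ½ · [(22 - 12) + (21 - 12)] · 4 = 38.
Change in consumer surplus = 38 - 72 = -34.

-34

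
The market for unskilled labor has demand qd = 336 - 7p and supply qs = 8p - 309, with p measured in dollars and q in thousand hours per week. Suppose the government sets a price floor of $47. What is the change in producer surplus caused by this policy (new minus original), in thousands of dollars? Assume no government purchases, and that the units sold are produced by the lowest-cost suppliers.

Without the control the market clears where 336 - 7p = 8p - 309, i.e. p* = 43 and q* = 35.
Since 47 > 43, the floor is binding.
At p = 47: qd = 336 - 7·47 = 7 and qs = 8·47 - 309 = 67.
Producer surplus without the control is ½ · (43 - 38.625) · 35 = 76.5625.
With the floor, 7 units are sold at 47. The supply price at q = 7 is 39.5, so PS = ½ · [(47 - 38.625) + (47 - 39.5)] · 7 = 55.5625.
Change in producer surplus = 55.5625 - 76.5625 = -21.

-21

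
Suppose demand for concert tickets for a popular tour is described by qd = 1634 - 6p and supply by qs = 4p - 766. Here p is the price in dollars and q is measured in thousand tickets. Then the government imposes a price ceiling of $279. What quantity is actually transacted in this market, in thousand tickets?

In a free market, 1634 - 6p = 4p - 766 gives the equilibrium p* = 240, q* = 194.
The ceiling of 279 is above the equilibrium price 240, so it is not binding; the market clears at p* = 240, q* = 194.

194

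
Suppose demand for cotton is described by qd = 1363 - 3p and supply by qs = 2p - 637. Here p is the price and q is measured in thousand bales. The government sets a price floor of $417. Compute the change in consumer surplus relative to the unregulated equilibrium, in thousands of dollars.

-2337.5

Setting quantity demanded equal to quantity supplied, 1363 - 3p = 2p - 637, gives p* = 400 and q* = 163.
Since 417 > 400, the floor is binding.
At p = 417: qd = 1363 - 3·417 = 112 and qs = 2·417 - 637 = 197.
Consumer surplus without the control is ½ · (1363/3 - 400) · 163 = 26569/6.
With the floor, consumers buy 112 units at 417, so CS = ½ · (1363/3 - 417) · 112 = 6272/3.
Change in consumer surplus = 6272/3 - 26569/6 = -2337.5.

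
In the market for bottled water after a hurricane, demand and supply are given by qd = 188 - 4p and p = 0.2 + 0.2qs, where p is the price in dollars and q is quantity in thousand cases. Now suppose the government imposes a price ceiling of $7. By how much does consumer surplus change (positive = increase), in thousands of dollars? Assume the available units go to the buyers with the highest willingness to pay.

Rearranging supply gives qs = 5p - 1. Equilibrium: 188 - 4p = 5p - 1, so 189 = 9p and p* = 21, q* = 104.
Since 7 < 21, the ceiling is binding.
At p = 7: qd = 188 - 4·7 = 160 and qs = 5·7 - 1 = 34.
Consumer surplus without the control is ½ · (47 - 21) · 104 = 1352.
With the ceiling, 34 units are sold at 7 (assume they go to the highest-value buyers). The demand price at q = 34 is 38.5, so CS = ½ · [(47 - 7) + (38.5 - 7)] · 34 = 1215.5.
Change in consumer surplus = 1215.5 - 1352 = -136.5.

-136.5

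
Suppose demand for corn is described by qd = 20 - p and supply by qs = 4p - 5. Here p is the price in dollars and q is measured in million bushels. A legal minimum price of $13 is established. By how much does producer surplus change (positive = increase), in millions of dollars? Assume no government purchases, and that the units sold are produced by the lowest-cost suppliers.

48

Equilibrium: 20 - p = 4p - 5, so 25 = 5p and p* = 5, q* = 15.
The floor of 13 is above the equilibrium price 5, so it binds.
At p = 13: qd = 20 - 13 = 7 and qs = 4·13 - 5 = 47.
Producer surplus without the control is ½ · (5 - 1.25) · 15 = 28.125.
With the floor, 7 units are sold at 13. The supply price at q = 7 is 3, so PS = ½ · [(13 - 1.25) + (13 - 3)] · 7 = 76.125.
Change in producer surplus = 76.125 - 28.125 = 48.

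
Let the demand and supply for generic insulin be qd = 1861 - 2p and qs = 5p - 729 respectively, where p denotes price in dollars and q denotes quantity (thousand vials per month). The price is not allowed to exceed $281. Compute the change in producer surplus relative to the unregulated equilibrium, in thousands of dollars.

Without the control the market clears where 1861 - 2p = 5p - 729, i.e. p* = 370 and q* = 1121.
The ceiling of 281 is below the equilibrium price 370, so it binds.
At p = 281: qd = 1861 - 2·281 = 1299 and qs = 5·281 - 729 = 676.
Producer surplus without the control is ½ · (370 - 145.8) · 1121 = 125664.1.
With the ceiling, producers sell 676 units at 281, so PS = ½ · (281 - 145.8) · 676 = 45697.6.
Change in producer surplus = 45697.6 - 125664.1 = -79966.5.

-79966.5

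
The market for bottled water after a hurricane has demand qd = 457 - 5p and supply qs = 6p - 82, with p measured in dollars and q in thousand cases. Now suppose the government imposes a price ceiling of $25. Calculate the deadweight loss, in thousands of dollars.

3801.6

Without the control the market clears where 457 - 5p = 6p - 82, i.e. p* = 49 and q* = 212.
The ceiling of 25 is below the equilibrium price 49, so it binds.
At p = 25: qd = 457 - 5·25 = 332 and qs = 6·25 - 82 = 68.
Quantity traded falls to 68. At q = 68 the demand price is (457 - 68)/5 = 77.8 and the supply price is (82 + 68)/6 = 25.
Deadweight loss = ½ · (77.8 - 25) · (212 - 68) = ½ · 52.8 · 144 = 3801.6.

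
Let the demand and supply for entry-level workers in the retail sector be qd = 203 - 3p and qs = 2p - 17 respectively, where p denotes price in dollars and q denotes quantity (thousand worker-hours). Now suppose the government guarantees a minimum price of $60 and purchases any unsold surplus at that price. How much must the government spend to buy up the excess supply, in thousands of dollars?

4800

Equilibrium: 203 - 3p = 2p - 17, so 220 = 5p and p* = 44, q* = 71.
Because the floor (60) lies above the market-clearing price, it is binding.
At p = 60: qd = 203 - 3·60 = 23 and qs = 2·60 - 17 = 103.
Surplus = qs - qd = 80.
Government expenditure = surplus × support price = 80 × 60 = 4800.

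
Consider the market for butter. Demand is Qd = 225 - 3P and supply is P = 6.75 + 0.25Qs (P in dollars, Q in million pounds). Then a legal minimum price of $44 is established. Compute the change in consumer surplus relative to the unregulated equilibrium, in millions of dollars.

-840

Rearranging supply gives Qs = 4P - 27. Without the control the market clears where 225 - 3P = 4P - 27, i.e. P* = 36 and Q* = 117.
Because the floor (44) lies above the market-clearing price, it is binding.
At P = 44: Qd = 225 - 3·44 = 93 and Qs = 4·44 - 27 = 149.
Consumer surplus without the control is ½ · (75 - 36) · 117 = 2281.5.
With the floor, consumers buy 93 units at 44, so CS = ½ · (75 - 44) · 93 = 1441.5.
Change in consumer surplus = 1441.5 - 2281.5 = -840.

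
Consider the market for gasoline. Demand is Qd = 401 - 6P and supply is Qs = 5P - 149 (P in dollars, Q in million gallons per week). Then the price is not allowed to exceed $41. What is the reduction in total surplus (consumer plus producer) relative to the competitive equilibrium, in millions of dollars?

371.25

In a free market, 401 - 6P = 5P - 149 gives the equilibrium P* = 50, Q* = 101.
The ceiling of 41 is below the equilibrium price 50, so it binds.
At P = 41: Qd = 401 - 6·41 = 155 and Qs = 5·41 - 149 = 56.
Quantity traded falls to 56. At Q = 56 the demand price is (401 - 56)/6 = 57.5 and the supply price is (149 + 56)/5 = 41.
Deadweight loss = ½ · (57.5 - 41) · (101 - 56) = ½ · 16.5 · 45 = 371.25.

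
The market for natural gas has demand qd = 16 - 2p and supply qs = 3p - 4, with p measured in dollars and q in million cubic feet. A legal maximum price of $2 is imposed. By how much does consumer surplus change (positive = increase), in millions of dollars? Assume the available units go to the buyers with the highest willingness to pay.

Without the control the market clears where 16 - 2p = 3p - 4, i.e. p* = 4 and q* = 8.
Because the ceiling (2) lies below the market-clearing price, it is binding.
At p = 2: qd = 16 - 2·2 = 12 and qs = 3·2 - 4 = 2.
Consumer surplus without the control is ½ · (8 - 4) · 8 = 16.
With the ceiling, 2 units are sold at 2 (assume they go to the highest-value buyers). The demand price at q = 2 is 7, so CS = ½ · [(8 - 2) + (7 - 2)] · 2 = 11.
Change in consumer surplus = 11 - 16 = -5.

-5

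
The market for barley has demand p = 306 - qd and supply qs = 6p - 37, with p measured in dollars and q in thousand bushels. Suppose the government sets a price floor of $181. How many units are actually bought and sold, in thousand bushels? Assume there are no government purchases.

Rearranging demand gives qd = 306 - p. Setting quantity demanded equal to quantity supplied, 306 - p = 6p - 37, gives p* = 49 and q* = 257.
The floor of 181 is above the equilibrium price 49, so it binds.
At p = 181: qd = 306 - 181 = 125 and qs = 6·181 - 37 = 1049.
The quantity actually transacted is the short side, demand: 125.

125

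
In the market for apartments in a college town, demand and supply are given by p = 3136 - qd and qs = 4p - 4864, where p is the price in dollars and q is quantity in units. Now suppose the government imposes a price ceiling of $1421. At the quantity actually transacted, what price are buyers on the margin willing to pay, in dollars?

2316

Rearranging demand gives qd = 3136 - p. Equilibrium: 3136 - p = 4p - 4864, so 8000 = 5p and p* = 1600, q* = 1536.
Because the ceiling (1421) lies below the market-clearing price, it is binding.
At p = 1421: qd = 3136 - 1421 = 1715 and qs = 4·1421 - 4864 = 820.
Only 820 units reach the market. On the demand curve, the marginal buyer's willingness to pay at q = 820 is (3136 - 820) = 2316.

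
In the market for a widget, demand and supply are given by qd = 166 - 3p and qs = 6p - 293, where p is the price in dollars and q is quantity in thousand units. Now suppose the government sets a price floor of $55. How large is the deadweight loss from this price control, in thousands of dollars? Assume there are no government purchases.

36

In a free market, 166 - 3p = 6p - 293 gives the equilibrium p* = 51, q* = 13.
Because the floor (55) lies above the market-clearing price, it is binding.
At p = 55: qd = 166 - 3·55 = 1 and qs = 6·55 - 293 = 37.
Quantity traded falls to 1. At q = 1 the demand price is (166 - 1)/3 = 55 and the supply price is (293 + 1)/6 = 49.
Deadweight loss = ½ · (55 - 49) · (13 - 1) = ½ · 6 · 12 = 36.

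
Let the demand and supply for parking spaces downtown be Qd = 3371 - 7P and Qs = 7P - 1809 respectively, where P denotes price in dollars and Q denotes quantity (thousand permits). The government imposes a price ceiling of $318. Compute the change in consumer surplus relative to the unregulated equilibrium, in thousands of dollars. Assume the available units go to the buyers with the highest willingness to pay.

In a free market, 3371 - 7P = 7P - 1809 gives the equilibrium P* = 370, Q* = 781.
The ceiling of 318 is below the equilibrium price 370, so it binds.
At P = 318: Qd = 3371 - 7·318 = 1145 and Qs = 7·318 - 1809 = 417.
Consumer surplus without the control is ½ · (3371/7 - 370) · 781 = 609961/14.
With the ceiling, 417 units are sold at 318 (assume they go to the highest-value buyers). The demand price at Q = 417 is 422, so CS = ½ · [(3371/7 - 318) + (422 - 318)] · 417 = 781041/14.
Change in consumer surplus = 781041/14 - 609961/14 = 12220.

12220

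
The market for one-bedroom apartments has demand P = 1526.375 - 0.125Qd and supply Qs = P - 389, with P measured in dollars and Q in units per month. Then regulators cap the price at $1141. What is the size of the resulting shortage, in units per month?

2331

Rearranging demand gives Qd = 12211 - 8P. In a free market, 12211 - 8P = P - 389 gives the equilibrium P* = 1400, Q* = 1011.
Since 1141 < 1400, the ceiling is binding.
At P = 1141: Qd = 12211 - 8·1141 = 3083 and Qs = 1141 - 389 = 752.
Shortage = Qd - Qs = 3083 - 752 = 2331.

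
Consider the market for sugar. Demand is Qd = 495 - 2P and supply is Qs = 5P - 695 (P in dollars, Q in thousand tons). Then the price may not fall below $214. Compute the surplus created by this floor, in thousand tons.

In a free market, 495 - 2P = 5P - 695 gives the equilibrium P* = 170, Q* = 155.
Since 214 > 170, the floor is binding.
At P = 214: Qd = 495 - 2·214 = 67 and Qs = 5·214 - 695 = 375.
Surplus = Qs - Qd = 375 - 67 = 308.

308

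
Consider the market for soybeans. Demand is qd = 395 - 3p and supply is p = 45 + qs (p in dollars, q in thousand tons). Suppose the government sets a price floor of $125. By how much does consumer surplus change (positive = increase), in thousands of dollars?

Rearranging supply gives qs = p - 45. In a free market, 395 - 3p = p - 45 gives the equilibrium p* = 110, q* = 65.
Because the floor (125) lies above the market-clearing price, it is binding.
At p = 125: qd = 395 - 3·125 = 20 and qs = 125 - 45 = 80.
Consumer surplus without the control is ½ · (395/3 - 110) · 65 = 4225/6.
With the floor, consumers buy 20 units at 125, so CS = ½ · (395/3 - 125) · 20 = 200/3.
Change in consumer surplus = 200/3 - 4225/6 = -637.5.

-637.5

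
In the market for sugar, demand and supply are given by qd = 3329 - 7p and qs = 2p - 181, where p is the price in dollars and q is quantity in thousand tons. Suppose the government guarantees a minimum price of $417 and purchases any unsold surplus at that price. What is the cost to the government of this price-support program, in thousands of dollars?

Equilibrium: 3329 - 7p = 2p - 181, so 3510 = 9p and p* = 390, q* = 599.
Since 417 > 390, the floor is binding.
At p = 417: qd = 3329 - 7·417 = 410 and qs = 2·417 - 181 = 653.
Surplus = qs - qd = 243.
Government expenditure = surplus × support price = 243 × 417 = 101331.

101331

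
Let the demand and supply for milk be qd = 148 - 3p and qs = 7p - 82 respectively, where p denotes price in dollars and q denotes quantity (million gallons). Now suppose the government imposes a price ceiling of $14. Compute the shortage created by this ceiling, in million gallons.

In a free market, 148 - 3p = 7p - 82 gives the equilibrium p* = 23, q* = 79.
Because the ceiling (14) lies below the market-clearing price, it is binding.
At p = 14: qd = 148 - 3·14 = 106 and qs = 7·14 - 82 = 16.
Shortage = qd - qs = 106 - 16 = 90.

90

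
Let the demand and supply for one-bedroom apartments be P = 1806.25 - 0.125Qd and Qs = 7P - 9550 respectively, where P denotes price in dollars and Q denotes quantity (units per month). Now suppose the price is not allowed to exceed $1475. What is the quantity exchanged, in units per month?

775

Rearranging demand gives Qd = 14450 - 8P. Without the control the market clears where 14450 - 8P = 7P - 9550, i.e. P* = 1600 and Q* = 1650.
Because the ceiling (1475) lies below the market-clearing price, it is binding.
At P = 1475: Qd = 14450 - 8·1475 = 2650 and Qs = 7·1475 - 9550 = 775.
The quantity actually transacted is the short side, supply: 775.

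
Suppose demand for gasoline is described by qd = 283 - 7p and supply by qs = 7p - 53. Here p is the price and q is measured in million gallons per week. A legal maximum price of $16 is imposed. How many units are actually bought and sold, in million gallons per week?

59

Without the control the market clears where 283 - 7p = 7p - 53, i.e. p* = 24 and q* = 115.
Because the ceiling (16) lies below the market-clearing price, it is binding.
At p = 16: qd = 283 - 7·16 = 171 and qs = 7·16 - 53 = 59.
The quantity actually transacted is the short side, supply: 59.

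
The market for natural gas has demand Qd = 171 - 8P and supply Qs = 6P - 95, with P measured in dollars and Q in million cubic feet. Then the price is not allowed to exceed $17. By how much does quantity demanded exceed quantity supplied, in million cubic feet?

28

Without the control the market clears where 171 - 8P = 6P - 95, i.e. P* = 19 and Q* = 19.
Since 17 < 19, the ceiling is binding.
At P = 17: Qd = 171 - 8·17 = 35 and Qs = 6·17 - 95 = 7.
Shortage = Qd - Qs = 35 - 7 = 28.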